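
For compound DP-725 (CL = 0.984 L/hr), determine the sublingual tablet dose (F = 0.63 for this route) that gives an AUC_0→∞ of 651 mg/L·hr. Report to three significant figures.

Dose = 1020 mg

Dose = CL × AUC_0→∞ / F
     = 0.984 × 651 / 0.63 = 1016.8 mg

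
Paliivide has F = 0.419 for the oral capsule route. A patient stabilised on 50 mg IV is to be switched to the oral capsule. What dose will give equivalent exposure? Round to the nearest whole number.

D_oral = 119 mg

For equal systemic exposure: F × D_ev = D_iv
D_ev = D_iv / F = 50 / 0.419 = 119.332 mg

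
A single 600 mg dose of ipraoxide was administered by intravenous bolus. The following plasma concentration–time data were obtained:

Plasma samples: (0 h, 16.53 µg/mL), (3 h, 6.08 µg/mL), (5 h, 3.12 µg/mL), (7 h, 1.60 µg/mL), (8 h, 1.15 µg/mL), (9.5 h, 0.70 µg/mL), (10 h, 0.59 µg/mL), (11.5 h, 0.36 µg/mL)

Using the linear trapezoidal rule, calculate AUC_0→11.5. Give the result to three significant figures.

AUC = 51.6 µg/mL·h

Trapezoidal AUC_0→11.5:
  [0→3]: (16.53+6.08)/2 × 3 = 33.915
  [3→5]: (6.08+3.12)/2 × 2 = 9.2
  [5→7]: (3.12+1.60)/2 × 2 = 4.72
  [7→8]: (1.60+1.15)/2 × 1 = 1.375
  [8→9.5]: (1.15+0.70)/2 × 1.5 = 1.3875
  [9.5→10]: (0.70+0.59)/2 × 0.5 = 0.3225
  [10→11.5]: (0.59+0.36)/2 × 1.5 = 0.7125
  Sum = 51.6325 µg/mL·h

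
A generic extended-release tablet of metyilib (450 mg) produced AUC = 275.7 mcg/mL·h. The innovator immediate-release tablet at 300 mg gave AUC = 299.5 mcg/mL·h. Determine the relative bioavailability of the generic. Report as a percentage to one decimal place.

F_rel = (AUC_test/D_test) / (AUC_ref/D_ref)
      = (275.7/450) / (299.5/300)
      = 0.612667 / 0.998333 = 0.6137 = 61.37%

F_rel = 61.4%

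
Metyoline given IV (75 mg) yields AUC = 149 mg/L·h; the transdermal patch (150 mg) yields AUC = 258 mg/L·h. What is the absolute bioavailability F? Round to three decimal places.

F = (AUC_ev / D_ev) / (AUC_iv / D_iv)
  = (258/150) / (149/75)
  = 1.72 / 1.98667 = 0.8658

F = 0.866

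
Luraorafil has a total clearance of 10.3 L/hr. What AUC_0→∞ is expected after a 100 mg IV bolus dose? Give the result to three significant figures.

AUC_0→∞ = Dose_iv / CL
        = 100 / 10.3 = 9.70874 mg/L·hr

AUC = 9.71 mg/L·hr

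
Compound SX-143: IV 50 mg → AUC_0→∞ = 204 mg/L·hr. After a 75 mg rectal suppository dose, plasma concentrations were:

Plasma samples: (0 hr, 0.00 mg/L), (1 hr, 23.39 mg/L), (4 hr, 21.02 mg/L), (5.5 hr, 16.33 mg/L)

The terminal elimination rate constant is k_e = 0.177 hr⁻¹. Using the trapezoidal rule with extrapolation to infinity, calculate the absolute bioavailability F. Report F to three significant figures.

Trapezoidal AUC_0→5.5 (rectal suppository):
  [0→1]: (0.00+23.39)/2 × 1 = 11.695
  [1→4]: (23.39+21.02)/2 × 3 = 66.615
  [4→5.5]: (21.02+16.33)/2 × 1.5 = 28.0125
  Sum = 106.3225 mg/L·hr
Tail: C_last/k_e = 16.33/0.177 = 92.260
AUC_0→∞ (rectal suppository) = 106.3225 + 92.260 = 198.5825 mg/L·hr
F = (AUC_ev/D_ev)/(AUC_iv/D_iv) = (198.5825/75)/(204/50) = 2.64777/4.08 = 0.6490

F = 0.649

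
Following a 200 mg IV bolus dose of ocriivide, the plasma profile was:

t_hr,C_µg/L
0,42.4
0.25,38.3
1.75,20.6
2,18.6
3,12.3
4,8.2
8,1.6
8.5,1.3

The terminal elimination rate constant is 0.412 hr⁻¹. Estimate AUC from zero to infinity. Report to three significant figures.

AUC = 108 µg/L·hr

Trapezoidal AUC_0→8.5:
  [0→0.25]: (42.4+38.3)/2 × 0.25 = 10.0875
  [0.25→1.75]: (38.3+20.6)/2 × 1.5 = 44.175
  [1.75→2]: (20.6+18.6)/2 × 0.25 = 4.9
  [2→3]: (18.6+12.3)/2 × 1 = 15.45
  [3→4]: (12.3+8.2)/2 × 1 = 10.25
  [4→8]: (8.2+1.6)/2 × 4 = 19.6
  [8→8.5]: (1.6+1.3)/2 × 0.5 = 0.725
  Sum = 105.1875 µg/L·hr
Extrapolated tail: C_last / k_e = 1.3 / 0.412 = 3.155
AUC_0→∞ = 105.1875 + 3.155 = 108.3425 µg/L·hr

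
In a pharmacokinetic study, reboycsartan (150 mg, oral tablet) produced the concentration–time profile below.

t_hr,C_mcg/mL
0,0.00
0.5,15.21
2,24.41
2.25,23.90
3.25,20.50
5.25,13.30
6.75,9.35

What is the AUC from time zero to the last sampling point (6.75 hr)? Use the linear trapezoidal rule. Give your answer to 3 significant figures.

AUC = 113 mcg/mL·hr

Trapezoidal AUC_0→6.75:
  [0→0.5]: (0.00+15.21)/2 × 0.5 = 3.8025
  [0.5→2]: (15.21+24.41)/2 × 1.5 = 29.715
  [2→2.25]: (24.41+23.90)/2 × 0.25 = 6.03875
  [2.25→3.25]: (23.90+20.50)/2 × 1 = 22.2
  [3.25→5.25]: (20.50+13.30)/2 × 2 = 33.8
  [5.25→6.75]: (13.30+9.35)/2 × 1.5 = 16.9875
  Sum = 112.54375 mcg/mL·hr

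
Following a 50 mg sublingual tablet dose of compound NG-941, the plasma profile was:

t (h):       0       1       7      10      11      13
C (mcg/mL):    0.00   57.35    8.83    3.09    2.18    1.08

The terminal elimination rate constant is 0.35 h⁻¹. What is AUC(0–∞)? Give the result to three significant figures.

AUC = 254 mcg/mL·h

Trapezoidal AUC_0→13:
  [0→1]: (0.00+57.35)/2 × 1 = 28.675
  [1→7]: (57.35+8.83)/2 × 6 = 198.54
  [7→10]: (8.83+3.09)/2 × 3 = 17.88
  [10→11]: (3.09+2.18)/2 × 1 = 2.635
  [11→13]: (2.18+1.08)/2 × 2 = 3.26
  Sum = 250.99 mcg/mL·h
Extrapolated tail: C_last / k_e = 1.08 / 0.35 = 3.086
AUC_0→∞ = 250.99 + 3.086 = 254.076 mcg/mL·h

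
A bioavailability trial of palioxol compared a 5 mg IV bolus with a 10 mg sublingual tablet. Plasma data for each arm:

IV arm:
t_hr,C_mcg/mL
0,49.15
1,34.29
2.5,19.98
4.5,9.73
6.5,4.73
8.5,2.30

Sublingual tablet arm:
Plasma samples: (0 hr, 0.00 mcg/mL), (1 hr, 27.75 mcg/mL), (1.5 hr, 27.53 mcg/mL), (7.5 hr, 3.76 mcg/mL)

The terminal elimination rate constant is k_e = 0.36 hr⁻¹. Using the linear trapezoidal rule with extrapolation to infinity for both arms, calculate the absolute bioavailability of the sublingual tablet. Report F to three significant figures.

F = 0.471

Trapezoidal AUC_0→8.5 (IV):
  [0→1]: (49.15+34.29)/2 × 1 = 41.72
  [1→2.5]: (34.29+19.98)/2 × 1.5 = 40.7025
  [2.5→4.5]: (19.98+9.73)/2 × 2 = 29.71
  [4.5→6.5]: (9.73+4.73)/2 × 2 = 14.46
  [6.5→8.5]: (4.73+2.30)/2 × 2 = 7.03
  Sum = 133.6225 mcg/mL·hr
IV tail: 2.30/0.36 = 6.389; AUC_iv,0→∞ = 133.6225 + 6.389 = 140.0115 mcg/mL·hr
Trapezoidal AUC_0→7.5 (sublingual tablet):
  [0→1]: (0.00+27.75)/2 × 1 = 13.875
  [1→1.5]: (27.75+27.53)/2 × 0.5 = 13.82
  [1.5→7.5]: (27.53+3.76)/2 × 6 = 93.87
  Sum = 121.565 mcg/mL·hr
sublingual tablet tail: 3.76/0.36 = 10.444; AUC_ev,0→∞ = 121.565 + 10.444 = 132.009 mcg/mL·hr
F = (AUC_ev/D_ev)/(AUC_iv/D_iv) = (132.009/10)/(140.0115/5) = 13.2009/28.0023 = 0.4714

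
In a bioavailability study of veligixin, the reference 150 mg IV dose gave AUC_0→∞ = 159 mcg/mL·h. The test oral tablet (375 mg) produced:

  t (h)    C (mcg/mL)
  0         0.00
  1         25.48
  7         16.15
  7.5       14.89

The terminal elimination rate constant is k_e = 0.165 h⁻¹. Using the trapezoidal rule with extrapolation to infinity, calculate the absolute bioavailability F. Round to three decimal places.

F = 0.593

Trapezoidal AUC_0→7.5 (oral tablet):
  [0→1]: (0.00+25.48)/2 × 1 = 12.74
  [1→7]: (25.48+16.15)/2 × 6 = 124.89
  [7→7.5]: (16.15+14.89)/2 × 0.5 = 7.76
  Sum = 145.39 mcg/mL·h
Tail: C_last/k_e = 14.89/0.165 = 90.242
AUC_0→∞ (oral tablet) = 145.39 + 90.242 = 235.632 mcg/mL·h
F = (AUC_ev/D_ev)/(AUC_iv/D_iv) = (235.632/375)/(159/150) = 0.628352/1.06 = 0.5928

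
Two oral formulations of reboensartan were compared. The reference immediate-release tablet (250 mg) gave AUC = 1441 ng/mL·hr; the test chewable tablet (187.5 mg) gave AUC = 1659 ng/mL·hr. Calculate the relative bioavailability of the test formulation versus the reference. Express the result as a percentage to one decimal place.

F_rel = 153.5%

F_rel = (AUC_test/D_test) / (AUC_ref/D_ref)
      = (1659/187.5) / (1441/250)
      = 8.848 / 5.764 = 1.5350 = 153.50%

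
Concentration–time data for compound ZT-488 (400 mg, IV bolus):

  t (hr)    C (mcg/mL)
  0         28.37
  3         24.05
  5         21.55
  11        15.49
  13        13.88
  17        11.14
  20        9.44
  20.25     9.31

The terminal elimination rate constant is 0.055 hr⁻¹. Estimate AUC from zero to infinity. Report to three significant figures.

AUC = 517 mcg/mL·hr

Trapezoidal AUC_0→20.25:
  [0→3]: (28.37+24.05)/2 × 3 = 78.63
  [3→5]: (24.05+21.55)/2 × 2 = 45.6
  [5→11]: (21.55+15.49)/2 × 6 = 111.12
  [11→13]: (15.49+13.88)/2 × 2 = 29.37
  [13→17]: (13.88+11.14)/2 × 4 = 50.04
  [17→20]: (11.14+9.44)/2 × 3 = 30.87
  [20→20.25]: (9.44+9.31)/2 × 0.25 = 2.34375
  Sum = 347.97375 mcg/mL·hr
Extrapolated tail: C_last / k_e = 9.31 / 0.055 = 169.273
AUC_0→∞ = 347.97375 + 169.273 = 517.24675 mcg/mL·hr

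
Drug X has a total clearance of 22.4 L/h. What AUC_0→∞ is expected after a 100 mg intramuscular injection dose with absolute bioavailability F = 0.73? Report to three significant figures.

AUC_0→∞ = F × Dose / CL
        = 0.73 × 100 / 22.4 = 3.25893 mg/L·h

AUC = 3.26 mg/L·h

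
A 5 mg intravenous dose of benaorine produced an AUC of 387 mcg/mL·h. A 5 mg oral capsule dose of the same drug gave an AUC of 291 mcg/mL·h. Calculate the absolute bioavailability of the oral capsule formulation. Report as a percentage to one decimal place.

F = 75.2%

F = (AUC_ev / D_ev) / (AUC_iv / D_iv)
  = (291/5) / (387/5)
  = 58.2 / 77.4 = 0.7519
  = 75.19%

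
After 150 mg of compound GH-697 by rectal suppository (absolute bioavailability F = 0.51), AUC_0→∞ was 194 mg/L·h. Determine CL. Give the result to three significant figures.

CL = F × Dose / AUC_0→∞
   = 0.51 × 150 / 194 = 0.39433 L/h

CL = 0.394 L/h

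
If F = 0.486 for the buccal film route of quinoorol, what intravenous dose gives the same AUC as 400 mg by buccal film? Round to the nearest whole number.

D_iv = 194 mg

Systemic exposure from an extravascular dose = F × D_ev, so the equivalent IV dose is F × D_ev.
D_iv = F × D_ev = 0.486 × 400 = 194.4 mg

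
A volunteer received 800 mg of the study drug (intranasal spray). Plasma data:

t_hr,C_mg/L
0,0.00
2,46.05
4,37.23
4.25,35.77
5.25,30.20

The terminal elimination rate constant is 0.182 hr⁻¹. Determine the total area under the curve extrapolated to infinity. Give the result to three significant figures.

AUC = 337 mg/L·hr

Trapezoidal AUC_0→5.25:
  [0→2]: (0.00+46.05)/2 × 2 = 46.05
  [2→4]: (46.05+37.23)/2 × 2 = 83.28
  [4→4.25]: (37.23+35.77)/2 × 0.25 = 9.125
  [4.25→5.25]: (35.77+30.20)/2 × 1 = 32.985
  Sum = 171.44 mg/L·hr
Extrapolated tail: C_last / k_e = 30.20 / 0.182 = 165.934
AUC_0→∞ = 171.44 + 165.934 = 337.374 mg/L·hr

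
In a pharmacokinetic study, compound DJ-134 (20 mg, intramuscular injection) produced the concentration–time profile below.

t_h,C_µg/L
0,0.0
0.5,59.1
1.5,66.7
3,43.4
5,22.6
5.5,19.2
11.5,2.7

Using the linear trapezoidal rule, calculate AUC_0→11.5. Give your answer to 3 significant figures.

AUC = 302 µg/L·h

Trapezoidal AUC_0→11.5:
  [0→0.5]: (0.0+59.1)/2 × 0.5 = 14.775
  [0.5→1.5]: (59.1+66.7)/2 × 1 = 62.9
  [1.5→3]: (66.7+43.4)/2 × 1.5 = 82.575
  [3→5]: (43.4+22.6)/2 × 2 = 66.0
  [5→5.5]: (22.6+19.2)/2 × 0.5 = 10.45
  [5.5→11.5]: (19.2+2.7)/2 × 6 = 65.7
  Sum = 302.4 µg/L·h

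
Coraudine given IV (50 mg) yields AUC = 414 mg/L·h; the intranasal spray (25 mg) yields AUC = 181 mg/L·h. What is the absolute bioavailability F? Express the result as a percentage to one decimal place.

F = (AUC_ev / D_ev) / (AUC_iv / D_iv)
  = (181/25) / (414/50)
  = 7.24 / 8.28 = 0.8744
  = 87.44%

F = 87.4%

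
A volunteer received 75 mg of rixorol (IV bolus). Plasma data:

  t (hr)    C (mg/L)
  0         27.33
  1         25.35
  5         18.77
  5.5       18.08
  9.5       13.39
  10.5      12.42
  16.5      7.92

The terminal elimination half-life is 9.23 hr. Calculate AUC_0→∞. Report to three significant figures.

Trapezoidal AUC_0→16.5:
  [0→1]: (27.33+25.35)/2 × 1 = 26.34
  [1→5]: (25.35+18.77)/2 × 4 = 88.24
  [5→5.5]: (18.77+18.08)/2 × 0.5 = 9.2125
  [5.5→9.5]: (18.08+13.39)/2 × 4 = 62.94
  [9.5→10.5]: (13.39+12.42)/2 × 1 = 12.905
  [10.5→16.5]: (12.42+7.92)/2 × 6 = 61.02
  Sum = 260.6575 mg/L·hr
k_e = ln2 / t½ = 0.693147 / 9.23 = 0.0751 hr^-1
Extrapolated tail: C_last / k_e = 7.92 / 0.0751 = 105.459
AUC_0→∞ = 260.6575 + 105.459 = 366.1165 mg/L·hr

AUC = 366 mg/L·hr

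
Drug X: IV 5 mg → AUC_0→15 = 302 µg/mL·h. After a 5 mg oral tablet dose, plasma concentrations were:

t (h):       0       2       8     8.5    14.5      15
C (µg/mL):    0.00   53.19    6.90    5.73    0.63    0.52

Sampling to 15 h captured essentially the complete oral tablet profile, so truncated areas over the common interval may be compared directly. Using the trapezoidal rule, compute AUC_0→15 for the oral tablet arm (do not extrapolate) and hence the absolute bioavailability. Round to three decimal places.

Trapezoidal AUC_0→15 (oral tablet):
  [0→2]: (0.00+53.19)/2 × 2 = 53.19
  [2→8]: (53.19+6.90)/2 × 6 = 180.27
  [8→8.5]: (6.90+5.73)/2 × 0.5 = 3.1575
  [8.5→14.5]: (5.73+0.63)/2 × 6 = 19.08
  [14.5→15]: (0.63+0.52)/2 × 0.5 = 0.2875
  Sum = 255.985 µg/mL·h
F = (AUC_ev/D_ev)/(AUC_iv/D_iv) = (255.985/5)/(302/5) = 51.197/60.4 = 0.8476

F = 0.848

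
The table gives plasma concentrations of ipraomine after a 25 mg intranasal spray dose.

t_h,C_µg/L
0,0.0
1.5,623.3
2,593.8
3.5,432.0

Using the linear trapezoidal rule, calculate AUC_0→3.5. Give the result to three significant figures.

Trapezoidal AUC_0→3.5:
  [0→1.5]: (0.0+623.3)/2 × 1.5 = 467.475
  [1.5→2]: (623.3+593.8)/2 × 0.5 = 304.275
  [2→3.5]: (593.8+432.0)/2 × 1.5 = 769.35
  Sum = 1541.1 µg/L·h

AUC = 1540 µg/L·h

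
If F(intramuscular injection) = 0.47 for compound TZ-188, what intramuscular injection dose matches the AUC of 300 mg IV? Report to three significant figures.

For equal systemic exposure: F × D_ev = D_iv
D_ev = D_iv / F = 300 / 0.47 = 638.298 mg

D_intramuscular = 638 mg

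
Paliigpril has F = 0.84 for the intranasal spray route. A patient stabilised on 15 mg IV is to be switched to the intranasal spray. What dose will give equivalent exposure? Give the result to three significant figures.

D_intranasal = 17.9 mg

For equal systemic exposure: F × D_ev = D_iv
D_ev = D_iv / F = 15 / 0.84 = 17.8571 mg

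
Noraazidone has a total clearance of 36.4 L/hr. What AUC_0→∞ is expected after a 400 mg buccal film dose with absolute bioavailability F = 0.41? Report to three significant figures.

AUC = 4.51 mg/L·hr

AUC_0→∞ = F × Dose / CL
        = 0.41 × 400 / 36.4 = 4.50549 mg/L·hr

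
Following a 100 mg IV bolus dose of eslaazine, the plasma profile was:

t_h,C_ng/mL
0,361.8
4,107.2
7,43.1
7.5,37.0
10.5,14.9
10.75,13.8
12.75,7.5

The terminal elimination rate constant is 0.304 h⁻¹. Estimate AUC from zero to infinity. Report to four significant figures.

Trapezoidal AUC_0→12.75:
  [0→4]: (361.8+107.2)/2 × 4 = 938.0
  [4→7]: (107.2+43.1)/2 × 3 = 225.45
  [7→7.5]: (43.1+37.0)/2 × 0.5 = 20.025
  [7.5→10.5]: (37.0+14.9)/2 × 3 = 77.85
  [10.5→10.75]: (14.9+13.8)/2 × 0.25 = 3.5875
  [10.75→12.75]: (13.8+7.5)/2 × 2 = 21.3
  Sum = 1286.2125 ng/mL·h
Extrapolated tail: C_last / k_e = 7.5 / 0.304 = 24.671
AUC_0→∞ = 1286.2125 + 24.671 = 1310.8835 ng/mL·h

AUC = 1311 ng/mL·h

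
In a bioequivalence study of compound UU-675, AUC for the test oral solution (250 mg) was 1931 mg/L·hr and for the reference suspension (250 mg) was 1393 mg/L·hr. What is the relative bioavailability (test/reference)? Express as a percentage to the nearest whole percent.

F_rel = 139%

F_rel = (AUC_test/D_test) / (AUC_ref/D_ref)
      = (1931/250) / (1393/250)
      = 7.724 / 5.572 = 1.3862 = 138.62%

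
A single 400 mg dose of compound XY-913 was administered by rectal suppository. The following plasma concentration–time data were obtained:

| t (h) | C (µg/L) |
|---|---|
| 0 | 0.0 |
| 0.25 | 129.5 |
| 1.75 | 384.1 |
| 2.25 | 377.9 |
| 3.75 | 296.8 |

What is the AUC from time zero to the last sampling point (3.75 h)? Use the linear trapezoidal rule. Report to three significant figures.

AUC = 1100 µg/L·h

Trapezoidal AUC_0→3.75:
  [0→0.25]: (0.0+129.5)/2 × 0.25 = 16.1875
  [0.25→1.75]: (129.5+384.1)/2 × 1.5 = 385.2
  [1.75→2.25]: (384.1+377.9)/2 × 0.5 = 190.5
  [2.25→3.75]: (377.9+296.8)/2 × 1.5 = 506.025
  Sum = 1097.9125 µg/L·h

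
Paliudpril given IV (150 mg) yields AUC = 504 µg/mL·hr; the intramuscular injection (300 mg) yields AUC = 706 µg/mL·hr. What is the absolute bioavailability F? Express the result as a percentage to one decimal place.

F = (AUC_ev / D_ev) / (AUC_iv / D_iv)
  = (706/300) / (504/150)
  = 2.35333 / 3.36 = 0.7004
  = 70.04%

F = 70.0%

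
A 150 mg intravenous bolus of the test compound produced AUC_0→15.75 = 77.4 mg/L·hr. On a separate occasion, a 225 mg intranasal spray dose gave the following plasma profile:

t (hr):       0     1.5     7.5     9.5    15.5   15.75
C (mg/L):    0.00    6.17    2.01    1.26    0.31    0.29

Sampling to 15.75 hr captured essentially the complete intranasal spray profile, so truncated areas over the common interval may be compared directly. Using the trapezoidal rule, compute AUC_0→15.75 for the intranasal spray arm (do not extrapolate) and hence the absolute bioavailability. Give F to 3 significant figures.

Trapezoidal AUC_0→15.75 (intranasal spray):
  [0→1.5]: (0.00+6.17)/2 × 1.5 = 4.6275
  [1.5→7.5]: (6.17+2.01)/2 × 6 = 24.54
  [7.5→9.5]: (2.01+1.26)/2 × 2 = 3.27
  [9.5→15.5]: (1.26+0.31)/2 × 6 = 4.71
  [15.5→15.75]: (0.31+0.29)/2 × 0.25 = 0.075
  Sum = 37.2225 mg/L·hr
F = (AUC_ev/D_ev)/(AUC_iv/D_iv) = (37.2225/225)/(77.4/150) = 0.165433/0.516 = 0.3206

F = 0.321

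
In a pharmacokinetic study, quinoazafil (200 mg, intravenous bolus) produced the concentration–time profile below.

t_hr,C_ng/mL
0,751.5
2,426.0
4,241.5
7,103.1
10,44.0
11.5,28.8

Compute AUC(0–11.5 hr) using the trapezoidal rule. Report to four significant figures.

Trapezoidal AUC_0→11.5:
  [0→2]: (751.5+426.0)/2 × 2 = 1177.5
  [2→4]: (426.0+241.5)/2 × 2 = 667.5
  [4→7]: (241.5+103.1)/2 × 3 = 516.9
  [7→10]: (103.1+44.0)/2 × 3 = 220.65
  [10→11.5]: (44.0+28.8)/2 × 1.5 = 54.6
  Sum = 2637.15 ng/mL·hr

AUC = 2637 ng/mL·hr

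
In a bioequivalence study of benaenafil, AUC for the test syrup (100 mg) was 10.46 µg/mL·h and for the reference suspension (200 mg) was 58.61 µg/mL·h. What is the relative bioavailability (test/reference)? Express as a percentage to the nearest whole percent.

F_rel = 36%

F_rel = (AUC_test/D_test) / (AUC_ref/D_ref)
      = (10.46/100) / (58.61/200)
      = 0.1046 / 0.29305 = 0.3569 = 35.69%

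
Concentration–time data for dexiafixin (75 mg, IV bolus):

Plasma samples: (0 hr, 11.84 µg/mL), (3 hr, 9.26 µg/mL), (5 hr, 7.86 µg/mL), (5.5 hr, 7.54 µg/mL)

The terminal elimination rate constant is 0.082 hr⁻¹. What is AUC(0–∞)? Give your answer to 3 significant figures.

Trapezoidal AUC_0→5.5:
  [0→3]: (11.84+9.26)/2 × 3 = 31.65
  [3→5]: (9.26+7.86)/2 × 2 = 17.12
  [5→5.5]: (7.86+7.54)/2 × 0.5 = 3.85
  Sum = 52.62 µg/mL·hr
Extrapolated tail: C_last / k_e = 7.54 / 0.082 = 91.951
AUC_0→∞ = 52.62 + 91.951 = 144.571 µg/mL·hr

AUC = 145 µg/mL·hr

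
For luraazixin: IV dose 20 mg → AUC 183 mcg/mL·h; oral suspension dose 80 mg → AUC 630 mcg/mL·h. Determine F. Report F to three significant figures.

F = 0.861

F = (AUC_ev / D_ev) / (AUC_iv / D_iv)
  = (630/80) / (183/20)
  = 7.875 / 9.15 = 0.8607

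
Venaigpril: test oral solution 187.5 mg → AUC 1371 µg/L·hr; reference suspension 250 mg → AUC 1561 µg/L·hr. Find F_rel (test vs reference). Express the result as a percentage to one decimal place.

F_rel = (AUC_test/D_test) / (AUC_ref/D_ref)
      = (1371/187.5) / (1561/250)
      = 7.312 / 6.244 = 1.1710 = 117.10%

F_rel = 117.1%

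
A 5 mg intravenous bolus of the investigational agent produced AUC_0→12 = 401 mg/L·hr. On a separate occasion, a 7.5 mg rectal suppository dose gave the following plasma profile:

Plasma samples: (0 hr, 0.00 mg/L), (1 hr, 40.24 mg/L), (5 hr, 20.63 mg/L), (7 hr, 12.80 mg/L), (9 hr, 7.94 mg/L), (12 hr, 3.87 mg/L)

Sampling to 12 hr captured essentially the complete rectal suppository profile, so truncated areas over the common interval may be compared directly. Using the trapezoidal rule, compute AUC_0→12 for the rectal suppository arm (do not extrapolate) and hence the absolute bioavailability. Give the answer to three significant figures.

Trapezoidal AUC_0→12 (rectal suppository):
  [0→1]: (0.00+40.24)/2 × 1 = 20.12
  [1→5]: (40.24+20.63)/2 × 4 = 121.74
  [5→7]: (20.63+12.80)/2 × 2 = 33.43
  [7→9]: (12.80+7.94)/2 × 2 = 20.74
  [9→12]: (7.94+3.87)/2 × 3 = 17.715
  Sum = 213.745 mg/L·hr
F = (AUC_ev/D_ev)/(AUC_iv/D_iv) = (213.745/7.5)/(401/5) = 28.4993/80.2 = 0.3554

F = 0.355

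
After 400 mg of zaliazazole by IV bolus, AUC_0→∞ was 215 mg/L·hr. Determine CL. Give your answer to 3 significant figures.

CL = 1.86 L/hr

CL = Dose_iv / AUC_0→∞
   = 400 / 215 = 1.86047 L/hr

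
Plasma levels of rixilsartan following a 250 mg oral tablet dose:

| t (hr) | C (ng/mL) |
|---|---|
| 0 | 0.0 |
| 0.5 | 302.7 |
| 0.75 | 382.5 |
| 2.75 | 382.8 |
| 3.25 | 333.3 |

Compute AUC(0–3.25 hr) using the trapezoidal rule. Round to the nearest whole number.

Trapezoidal AUC_0→3.25:
  [0→0.5]: (0.0+302.7)/2 × 0.5 = 75.675
  [0.5→0.75]: (302.7+382.5)/2 × 0.25 = 85.65
  [0.75→2.75]: (382.5+382.8)/2 × 2 = 765.3
  [2.75→3.25]: (382.8+333.3)/2 × 0.5 = 179.025
  Sum = 1105.65 ng/mL·hr

AUC = 1106 ng/mL·hr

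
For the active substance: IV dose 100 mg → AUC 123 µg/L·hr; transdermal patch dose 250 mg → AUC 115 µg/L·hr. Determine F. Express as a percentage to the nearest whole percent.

F = 37%

F = (AUC_ev / D_ev) / (AUC_iv / D_iv)
  = (115/250) / (123/100)
  = 0.46 / 1.23 = 0.3740
  = 37.40%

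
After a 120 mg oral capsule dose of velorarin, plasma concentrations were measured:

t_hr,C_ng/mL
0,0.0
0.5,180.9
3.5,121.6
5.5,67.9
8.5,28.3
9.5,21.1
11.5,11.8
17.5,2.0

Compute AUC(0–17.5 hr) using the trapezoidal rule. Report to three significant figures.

AUC = 932 ng/mL·hr

Trapezoidal AUC_0→17.5:
  [0→0.5]: (0.0+180.9)/2 × 0.5 = 45.225
  [0.5→3.5]: (180.9+121.6)/2 × 3 = 453.75
  [3.5→5.5]: (121.6+67.9)/2 × 2 = 189.5
  [5.5→8.5]: (67.9+28.3)/2 × 3 = 144.3
  [8.5→9.5]: (28.3+21.1)/2 × 1 = 24.7
  [9.5→11.5]: (21.1+11.8)/2 × 2 = 32.9
  [11.5→17.5]: (11.8+2.0)/2 × 6 = 41.4
  Sum = 931.775 ng/mL·hr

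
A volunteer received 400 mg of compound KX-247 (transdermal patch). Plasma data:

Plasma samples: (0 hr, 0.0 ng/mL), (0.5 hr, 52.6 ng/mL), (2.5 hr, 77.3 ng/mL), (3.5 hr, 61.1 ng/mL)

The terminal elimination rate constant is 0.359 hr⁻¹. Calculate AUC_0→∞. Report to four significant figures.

AUC = 382.4 ng/mL·hr

Trapezoidal AUC_0→3.5:
  [0→0.5]: (0.0+52.6)/2 × 0.5 = 13.15
  [0.5→2.5]: (52.6+77.3)/2 × 2 = 129.9
  [2.5→3.5]: (77.3+61.1)/2 × 1 = 69.2
  Sum = 212.25 ng/mL·hr
Extrapolated tail: C_last / k_e = 61.1 / 0.359 = 170.195
AUC_0→∞ = 212.25 + 170.195 = 382.445 ng/mL·hr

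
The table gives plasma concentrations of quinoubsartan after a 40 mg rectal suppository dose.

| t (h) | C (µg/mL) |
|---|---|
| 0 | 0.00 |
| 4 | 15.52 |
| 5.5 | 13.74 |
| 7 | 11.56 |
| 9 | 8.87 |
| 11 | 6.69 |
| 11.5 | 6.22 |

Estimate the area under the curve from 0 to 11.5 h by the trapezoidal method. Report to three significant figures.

Trapezoidal AUC_0→11.5:
  [0→4]: (0.00+15.52)/2 × 4 = 31.04
  [4→5.5]: (15.52+13.74)/2 × 1.5 = 21.945
  [5.5→7]: (13.74+11.56)/2 × 1.5 = 18.975
  [7→9]: (11.56+8.87)/2 × 2 = 20.43
  [9→11]: (8.87+6.69)/2 × 2 = 15.56
  [11→11.5]: (6.69+6.22)/2 × 0.5 = 3.2275
  Sum = 111.1775 µg/mL·h

AUC = 111 µg/mL·h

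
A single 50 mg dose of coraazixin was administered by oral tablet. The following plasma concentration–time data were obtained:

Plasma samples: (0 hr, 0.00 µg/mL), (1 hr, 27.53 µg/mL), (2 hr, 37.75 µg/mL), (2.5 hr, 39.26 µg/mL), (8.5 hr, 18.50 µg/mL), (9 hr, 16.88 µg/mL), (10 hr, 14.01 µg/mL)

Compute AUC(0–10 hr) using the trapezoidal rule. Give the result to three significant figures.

Trapezoidal AUC_0→10:
  [0→1]: (0.00+27.53)/2 × 1 = 13.765
  [1→2]: (27.53+37.75)/2 × 1 = 32.64
  [2→2.5]: (37.75+39.26)/2 × 0.5 = 19.2525
  [2.5→8.5]: (39.26+18.50)/2 × 6 = 173.28
  [8.5→9]: (18.50+16.88)/2 × 0.5 = 8.845
  [9→10]: (16.88+14.01)/2 × 1 = 15.445
  Sum = 263.2275 µg/mL·hr

AUC = 263 µg/mL·hr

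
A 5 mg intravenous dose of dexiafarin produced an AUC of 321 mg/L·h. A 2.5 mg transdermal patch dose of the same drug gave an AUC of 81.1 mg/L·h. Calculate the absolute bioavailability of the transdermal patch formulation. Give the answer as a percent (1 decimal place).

F = 50.5%

F = (AUC_ev / D_ev) / (AUC_iv / D_iv)
  = (81.1/2.5) / (321/5)
  = 32.44 / 64.2 = 0.5053
  = 50.53%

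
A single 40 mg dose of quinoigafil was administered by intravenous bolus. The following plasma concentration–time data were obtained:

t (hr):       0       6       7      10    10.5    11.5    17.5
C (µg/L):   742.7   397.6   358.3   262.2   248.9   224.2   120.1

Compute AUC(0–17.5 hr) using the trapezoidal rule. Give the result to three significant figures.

Trapezoidal AUC_0→17.5:
  [0→6]: (742.7+397.6)/2 × 6 = 3420.9
  [6→7]: (397.6+358.3)/2 × 1 = 377.95
  [7→10]: (358.3+262.2)/2 × 3 = 930.75
  [10→10.5]: (262.2+248.9)/2 × 0.5 = 127.775
  [10.5→11.5]: (248.9+224.2)/2 × 1 = 236.55
  [11.5→17.5]: (224.2+120.1)/2 × 6 = 1032.9
  Sum = 6126.825 µg/L·hr

AUC = 6130 µg/L·hr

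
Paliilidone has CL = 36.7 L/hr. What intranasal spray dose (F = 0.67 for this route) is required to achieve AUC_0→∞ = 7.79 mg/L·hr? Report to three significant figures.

Dose = CL × AUC_0→∞ / F
     = 36.7 × 7.79 / 0.67 = 426.706 mg

Dose = 427 mg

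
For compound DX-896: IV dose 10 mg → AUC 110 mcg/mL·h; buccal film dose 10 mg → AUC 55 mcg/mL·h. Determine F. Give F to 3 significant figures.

F = 0.500

F = (AUC_ev / D_ev) / (AUC_iv / D_iv)
  = (55/10) / (110/10)
  = 5.5 / 11 = 0.5000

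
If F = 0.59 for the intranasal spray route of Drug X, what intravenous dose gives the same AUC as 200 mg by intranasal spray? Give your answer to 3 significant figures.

D_iv = 118 mg

Systemic exposure from an extravascular dose = F × D_ev, so the equivalent IV dose is F × D_ev.
D_iv = F × D_ev = 0.59 × 200 = 118 mg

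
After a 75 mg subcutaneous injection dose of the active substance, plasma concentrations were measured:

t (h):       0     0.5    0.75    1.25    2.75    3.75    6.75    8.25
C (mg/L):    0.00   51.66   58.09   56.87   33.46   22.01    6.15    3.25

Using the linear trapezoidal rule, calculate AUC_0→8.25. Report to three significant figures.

Trapezoidal AUC_0→8.25:
  [0→0.5]: (0.00+51.66)/2 × 0.5 = 12.915
  [0.5→0.75]: (51.66+58.09)/2 × 0.25 = 13.71875
  [0.75→1.25]: (58.09+56.87)/2 × 0.5 = 28.74
  [1.25→2.75]: (56.87+33.46)/2 × 1.5 = 67.7475
  [2.75→3.75]: (33.46+22.01)/2 × 1 = 27.735
  [3.75→6.75]: (22.01+6.15)/2 × 3 = 42.24
  [6.75→8.25]: (6.15+3.25)/2 × 1.5 = 7.05
  Sum = 200.14625 mg/L·h

AUC = 200 mg/L·h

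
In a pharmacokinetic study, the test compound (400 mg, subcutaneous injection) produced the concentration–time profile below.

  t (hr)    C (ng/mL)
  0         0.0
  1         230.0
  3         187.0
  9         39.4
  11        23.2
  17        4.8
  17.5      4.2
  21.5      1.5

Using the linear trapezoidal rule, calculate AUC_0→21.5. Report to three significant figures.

Trapezoidal AUC_0→21.5:
  [0→1]: (0.0+230.0)/2 × 1 = 115.0
  [1→3]: (230.0+187.0)/2 × 2 = 417.0
  [3→9]: (187.0+39.4)/2 × 6 = 679.2
  [9→11]: (39.4+23.2)/2 × 2 = 62.6
  [11→17]: (23.2+4.8)/2 × 6 = 84.0
  [17→17.5]: (4.8+4.2)/2 × 0.5 = 2.25
  [17.5→21.5]: (4.2+1.5)/2 × 4 = 11.4
  Sum = 1371.45 ng/mL·hr

AUC = 1370 ng/mL·hr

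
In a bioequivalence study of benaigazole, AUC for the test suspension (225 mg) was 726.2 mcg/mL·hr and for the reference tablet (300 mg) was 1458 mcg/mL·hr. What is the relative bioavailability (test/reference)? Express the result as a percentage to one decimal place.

F_rel = (AUC_test/D_test) / (AUC_ref/D_ref)
      = (726.2/225) / (1458/300)
      = 3.22756 / 4.86 = 0.6641 = 66.41%

F_rel = 66.4%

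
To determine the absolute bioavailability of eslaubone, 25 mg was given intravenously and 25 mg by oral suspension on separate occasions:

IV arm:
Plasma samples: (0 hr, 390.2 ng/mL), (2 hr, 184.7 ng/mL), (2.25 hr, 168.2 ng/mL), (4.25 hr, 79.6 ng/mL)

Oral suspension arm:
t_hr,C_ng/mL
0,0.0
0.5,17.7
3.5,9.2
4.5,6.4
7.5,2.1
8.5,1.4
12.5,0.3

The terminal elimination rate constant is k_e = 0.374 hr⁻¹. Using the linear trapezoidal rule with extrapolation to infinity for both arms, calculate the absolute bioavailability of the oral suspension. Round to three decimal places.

F = 0.066

Trapezoidal AUC_0→4.25 (IV):
  [0→2]: (390.2+184.7)/2 × 2 = 574.9
  [2→2.25]: (184.7+168.2)/2 × 0.25 = 44.1125
  [2.25→4.25]: (168.2+79.6)/2 × 2 = 247.8
  Sum = 866.8125 ng/mL·hr
IV tail: 79.6/0.374 = 212.834; AUC_iv,0→∞ = 866.8125 + 212.834 = 1079.6465 ng/mL·hr
Trapezoidal AUC_0→12.5 (oral suspension):
  [0→0.5]: (0.0+17.7)/2 × 0.5 = 4.425
  [0.5→3.5]: (17.7+9.2)/2 × 3 = 40.35
  [3.5→4.5]: (9.2+6.4)/2 × 1 = 7.8
  [4.5→7.5]: (6.4+2.1)/2 × 3 = 12.75
  [7.5→8.5]: (2.1+1.4)/2 × 1 = 1.75
  [8.5→12.5]: (1.4+0.3)/2 × 4 = 3.4
  Sum = 70.475 ng/mL·hr
oral suspension tail: 0.3/0.374 = 0.802; AUC_ev,0→∞ = 70.475 + 0.802 = 71.277 ng/mL·hr
F = (AUC_ev/D_ev)/(AUC_iv/D_iv) = (71.277/25)/(1079.6465/25) = 2.85108/43.18586 = 0.0660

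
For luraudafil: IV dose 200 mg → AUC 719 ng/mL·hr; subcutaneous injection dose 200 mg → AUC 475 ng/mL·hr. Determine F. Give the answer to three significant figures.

F = (AUC_ev / D_ev) / (AUC_iv / D_iv)
  = (475/200) / (719/200)
  = 2.375 / 3.595 = 0.6606

F = 0.661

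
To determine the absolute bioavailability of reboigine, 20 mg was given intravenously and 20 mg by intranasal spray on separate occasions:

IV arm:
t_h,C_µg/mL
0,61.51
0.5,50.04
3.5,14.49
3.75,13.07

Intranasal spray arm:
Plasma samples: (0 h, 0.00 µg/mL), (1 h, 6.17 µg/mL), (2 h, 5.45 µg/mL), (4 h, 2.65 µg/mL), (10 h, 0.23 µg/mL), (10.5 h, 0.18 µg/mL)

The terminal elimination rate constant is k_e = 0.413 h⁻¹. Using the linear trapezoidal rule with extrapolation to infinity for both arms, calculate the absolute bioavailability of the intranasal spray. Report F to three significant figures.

Trapezoidal AUC_0→3.75 (IV):
  [0→0.5]: (61.51+50.04)/2 × 0.5 = 27.8875
  [0.5→3.5]: (50.04+14.49)/2 × 3 = 96.795
  [3.5→3.75]: (14.49+13.07)/2 × 0.25 = 3.445
  Sum = 128.1275 µg/mL·h
IV tail: 13.07/0.413 = 31.646; AUC_iv,0→∞ = 128.1275 + 31.646 = 159.7735 µg/mL·h
Trapezoidal AUC_0→10.5 (intranasal spray):
  [0→1]: (0.00+6.17)/2 × 1 = 3.085
  [1→2]: (6.17+5.45)/2 × 1 = 5.81
  [2→4]: (5.45+2.65)/2 × 2 = 8.1
  [4→10]: (2.65+0.23)/2 × 6 = 8.64
  [10→10.5]: (0.23+0.18)/2 × 0.5 = 0.1025
  Sum = 25.7375 µg/mL·h
intranasal spray tail: 0.18/0.413 = 0.436; AUC_ev,0→∞ = 25.7375 + 0.436 = 26.1735 µg/mL·h
F = (AUC_ev/D_ev)/(AUC_iv/D_iv) = (26.1735/20)/(159.7735/20) = 1.308675/7.988675 = 0.1638

F = 0.164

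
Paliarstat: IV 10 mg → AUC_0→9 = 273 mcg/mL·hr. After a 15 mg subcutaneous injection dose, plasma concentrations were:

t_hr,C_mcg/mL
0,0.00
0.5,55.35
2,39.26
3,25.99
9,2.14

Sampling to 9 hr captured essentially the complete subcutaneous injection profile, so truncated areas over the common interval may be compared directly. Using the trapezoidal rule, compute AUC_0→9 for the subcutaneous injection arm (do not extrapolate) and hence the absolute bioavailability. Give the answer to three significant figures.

F = 0.493

Trapezoidal AUC_0→9 (subcutaneous injection):
  [0→0.5]: (0.00+55.35)/2 × 0.5 = 13.8375
  [0.5→2]: (55.35+39.26)/2 × 1.5 = 70.9575
  [2→3]: (39.26+25.99)/2 × 1 = 32.625
  [3→9]: (25.99+2.14)/2 × 6 = 84.39
  Sum = 201.81 mcg/mL·hr
F = (AUC_ev/D_ev)/(AUC_iv/D_iv) = (201.81/15)/(273/10) = 13.454/27.3 = 0.4928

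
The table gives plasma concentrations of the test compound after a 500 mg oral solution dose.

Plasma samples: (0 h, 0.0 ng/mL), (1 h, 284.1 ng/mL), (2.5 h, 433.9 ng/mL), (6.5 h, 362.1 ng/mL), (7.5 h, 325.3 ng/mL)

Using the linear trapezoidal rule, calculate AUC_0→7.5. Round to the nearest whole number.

Trapezoidal AUC_0→7.5:
  [0→1]: (0.0+284.1)/2 × 1 = 142.05
  [1→2.5]: (284.1+433.9)/2 × 1.5 = 538.5
  [2.5→6.5]: (433.9+362.1)/2 × 4 = 1592.0
  [6.5→7.5]: (362.1+325.3)/2 × 1 = 343.7
  Sum = 2616.25 ng/mL·h

AUC = 2616 ng/mL·h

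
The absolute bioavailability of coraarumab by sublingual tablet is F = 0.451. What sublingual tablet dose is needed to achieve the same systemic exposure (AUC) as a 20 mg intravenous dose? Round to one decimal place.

D_sublingual = 44.3 mg

For equal systemic exposure: F × D_ev = D_iv
D_ev = D_iv / F = 20 / 0.451 = 44.3459 mg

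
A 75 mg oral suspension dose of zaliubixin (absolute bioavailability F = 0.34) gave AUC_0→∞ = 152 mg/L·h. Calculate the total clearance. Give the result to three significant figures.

CL = 0.168 L/h

CL = F × Dose / AUC_0→∞
   = 0.34 × 75 / 152 = 0.167763 L/h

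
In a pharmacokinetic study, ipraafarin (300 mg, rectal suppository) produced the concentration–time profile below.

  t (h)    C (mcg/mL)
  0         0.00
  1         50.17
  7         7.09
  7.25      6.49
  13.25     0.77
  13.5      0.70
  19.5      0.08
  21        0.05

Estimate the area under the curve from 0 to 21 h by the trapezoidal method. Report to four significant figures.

Trapezoidal AUC_0→21:
  [0→1]: (0.00+50.17)/2 × 1 = 25.085
  [1→7]: (50.17+7.09)/2 × 6 = 171.78
  [7→7.25]: (7.09+6.49)/2 × 0.25 = 1.6975
  [7.25→13.25]: (6.49+0.77)/2 × 6 = 21.78
  [13.25→13.5]: (0.77+0.70)/2 × 0.25 = 0.18375
  [13.5→19.5]: (0.70+0.08)/2 × 6 = 2.34
  [19.5→21]: (0.08+0.05)/2 × 1.5 = 0.0975
  Sum = 222.96375 mcg/mL·h

AUC = 223.0 mcg/mL·h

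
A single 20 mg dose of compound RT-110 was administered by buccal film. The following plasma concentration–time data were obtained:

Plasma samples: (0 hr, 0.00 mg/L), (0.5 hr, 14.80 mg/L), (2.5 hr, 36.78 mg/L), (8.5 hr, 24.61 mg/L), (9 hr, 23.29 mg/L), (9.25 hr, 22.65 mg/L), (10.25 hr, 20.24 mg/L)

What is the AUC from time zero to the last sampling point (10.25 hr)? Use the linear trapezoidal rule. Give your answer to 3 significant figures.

Trapezoidal AUC_0→10.25:
  [0→0.5]: (0.00+14.80)/2 × 0.5 = 3.7
  [0.5→2.5]: (14.80+36.78)/2 × 2 = 51.58
  [2.5→8.5]: (36.78+24.61)/2 × 6 = 184.17
  [8.5→9]: (24.61+23.29)/2 × 0.5 = 11.975
  [9→9.25]: (23.29+22.65)/2 × 0.25 = 5.7425
  [9.25→10.25]: (22.65+20.24)/2 × 1 = 21.445
  Sum = 278.6125 mg/L·hr

AUC = 279 mg/L·hr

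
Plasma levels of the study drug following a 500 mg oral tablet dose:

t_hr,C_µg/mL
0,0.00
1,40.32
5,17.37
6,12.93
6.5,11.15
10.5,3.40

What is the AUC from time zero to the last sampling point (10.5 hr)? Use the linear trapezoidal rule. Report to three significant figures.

AUC = 186 µg/mL·hr

Trapezoidal AUC_0→10.5:
  [0→1]: (0.00+40.32)/2 × 1 = 20.16
  [1→5]: (40.32+17.37)/2 × 4 = 115.38
  [5→6]: (17.37+12.93)/2 × 1 = 15.15
  [6→6.5]: (12.93+11.15)/2 × 0.5 = 6.02
  [6.5→10.5]: (11.15+3.40)/2 × 4 = 29.1
  Sum = 185.81 µg/mL·hr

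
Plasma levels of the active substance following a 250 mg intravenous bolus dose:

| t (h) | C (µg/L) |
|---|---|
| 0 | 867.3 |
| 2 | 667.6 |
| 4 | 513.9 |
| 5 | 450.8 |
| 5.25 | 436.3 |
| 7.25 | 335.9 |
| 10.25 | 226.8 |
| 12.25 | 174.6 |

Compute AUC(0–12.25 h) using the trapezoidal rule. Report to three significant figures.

AUC = 5330 µg/L·h

Trapezoidal AUC_0→12.25:
  [0→2]: (867.3+667.6)/2 × 2 = 1534.9
  [2→4]: (667.6+513.9)/2 × 2 = 1181.5
  [4→5]: (513.9+450.8)/2 × 1 = 482.35
  [5→5.25]: (450.8+436.3)/2 × 0.25 = 110.8875
  [5.25→7.25]: (436.3+335.9)/2 × 2 = 772.2
  [7.25→10.25]: (335.9+226.8)/2 × 3 = 844.05
  [10.25→12.25]: (226.8+174.6)/2 × 2 = 401.4
  Sum = 5327.2875 µg/L·h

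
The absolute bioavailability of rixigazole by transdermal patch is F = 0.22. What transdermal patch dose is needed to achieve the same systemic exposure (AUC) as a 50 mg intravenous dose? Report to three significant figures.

For equal systemic exposure: F × D_ev = D_iv
D_ev = D_iv / F = 50 / 0.22 = 227.273 mg

D_transdermal = 227 mg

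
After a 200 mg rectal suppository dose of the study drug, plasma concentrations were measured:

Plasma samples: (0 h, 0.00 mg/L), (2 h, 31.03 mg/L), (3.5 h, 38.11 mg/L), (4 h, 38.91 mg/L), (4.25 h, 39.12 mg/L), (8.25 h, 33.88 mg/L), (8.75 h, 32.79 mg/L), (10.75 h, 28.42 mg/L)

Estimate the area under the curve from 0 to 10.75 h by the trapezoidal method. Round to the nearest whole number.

Trapezoidal AUC_0→10.75:
  [0→2]: (0.00+31.03)/2 × 2 = 31.03
  [2→3.5]: (31.03+38.11)/2 × 1.5 = 51.855
  [3.5→4]: (38.11+38.91)/2 × 0.5 = 19.255
  [4→4.25]: (38.91+39.12)/2 × 0.25 = 9.75375
  [4.25→8.25]: (39.12+33.88)/2 × 4 = 146.0
  [8.25→8.75]: (33.88+32.79)/2 × 0.5 = 16.6675
  [8.75→10.75]: (32.79+28.42)/2 × 2 = 61.21
  Sum = 335.77125 mg/L·h

AUC = 336 mg/L·h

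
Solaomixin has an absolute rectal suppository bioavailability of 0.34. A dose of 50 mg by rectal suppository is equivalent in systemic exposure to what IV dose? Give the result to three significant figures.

D_iv = 17.0 mg

Systemic exposure from an extravascular dose = F × D_ev, so the equivalent IV dose is F × D_ev.
D_iv = F × D_ev = 0.34 × 50 = 17 mg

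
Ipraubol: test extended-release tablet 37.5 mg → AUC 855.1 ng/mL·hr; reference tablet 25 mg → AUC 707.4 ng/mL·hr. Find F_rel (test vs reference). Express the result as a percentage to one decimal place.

F_rel = 80.6%

F_rel = (AUC_test/D_test) / (AUC_ref/D_ref)
      = (855.1/37.5) / (707.4/25)
      = 22.8027 / 28.296 = 0.8059 = 80.59%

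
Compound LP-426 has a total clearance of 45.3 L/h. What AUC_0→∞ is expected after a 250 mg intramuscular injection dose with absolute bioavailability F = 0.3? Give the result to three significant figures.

AUC = 1.66 mg/L·h

AUC_0→∞ = F × Dose / CL
        = 0.3 × 250 / 45.3 = 1.65563 mg/L·h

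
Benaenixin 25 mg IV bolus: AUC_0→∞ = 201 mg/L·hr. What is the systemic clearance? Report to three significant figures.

CL = Dose_iv / AUC_0→∞
   = 25 / 201 = 0.124378 L/hr

CL = 0.124 L/hr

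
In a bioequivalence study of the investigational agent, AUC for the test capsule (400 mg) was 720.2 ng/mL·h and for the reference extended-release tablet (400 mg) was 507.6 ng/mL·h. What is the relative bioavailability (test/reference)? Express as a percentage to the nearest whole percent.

F_rel = 142%

F_rel = (AUC_test/D_test) / (AUC_ref/D_ref)
      = (720.2/400) / (507.6/400)
      = 1.8005 / 1.269 = 1.4188 = 141.88%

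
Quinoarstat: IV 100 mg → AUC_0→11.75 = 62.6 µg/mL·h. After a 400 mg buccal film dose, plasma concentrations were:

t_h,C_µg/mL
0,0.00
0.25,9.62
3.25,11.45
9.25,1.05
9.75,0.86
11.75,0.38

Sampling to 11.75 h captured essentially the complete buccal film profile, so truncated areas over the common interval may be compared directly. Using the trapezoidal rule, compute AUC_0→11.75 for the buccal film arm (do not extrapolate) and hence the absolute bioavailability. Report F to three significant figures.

F = 0.288

Trapezoidal AUC_0→11.75 (buccal film):
  [0→0.25]: (0.00+9.62)/2 × 0.25 = 1.2025
  [0.25→3.25]: (9.62+11.45)/2 × 3 = 31.605
  [3.25→9.25]: (11.45+1.05)/2 × 6 = 37.5
  [9.25→9.75]: (1.05+0.86)/2 × 0.5 = 0.4775
  [9.75→11.75]: (0.86+0.38)/2 × 2 = 1.24
  Sum = 72.025 µg/mL·h
F = (AUC_ev/D_ev)/(AUC_iv/D_iv) = (72.025/400)/(62.6/100) = 0.1800625/0.626 = 0.2876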